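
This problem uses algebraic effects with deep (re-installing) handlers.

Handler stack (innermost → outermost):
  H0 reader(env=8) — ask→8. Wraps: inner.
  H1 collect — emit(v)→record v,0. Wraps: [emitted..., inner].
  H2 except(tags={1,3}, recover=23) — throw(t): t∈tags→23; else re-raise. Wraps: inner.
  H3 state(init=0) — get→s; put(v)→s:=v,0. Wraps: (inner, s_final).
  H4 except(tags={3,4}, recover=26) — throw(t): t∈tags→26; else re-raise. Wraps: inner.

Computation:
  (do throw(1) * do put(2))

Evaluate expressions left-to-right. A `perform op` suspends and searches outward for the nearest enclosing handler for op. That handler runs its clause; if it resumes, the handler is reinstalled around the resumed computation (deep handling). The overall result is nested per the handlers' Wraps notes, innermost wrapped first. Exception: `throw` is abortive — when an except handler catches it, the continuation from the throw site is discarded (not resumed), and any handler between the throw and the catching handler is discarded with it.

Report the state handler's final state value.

Working:
throw(1) @ H2 caught ⇒ 23
H3 returns (23, 0)
H4 returns (23, 0)
= (23, 0)

Answer: 0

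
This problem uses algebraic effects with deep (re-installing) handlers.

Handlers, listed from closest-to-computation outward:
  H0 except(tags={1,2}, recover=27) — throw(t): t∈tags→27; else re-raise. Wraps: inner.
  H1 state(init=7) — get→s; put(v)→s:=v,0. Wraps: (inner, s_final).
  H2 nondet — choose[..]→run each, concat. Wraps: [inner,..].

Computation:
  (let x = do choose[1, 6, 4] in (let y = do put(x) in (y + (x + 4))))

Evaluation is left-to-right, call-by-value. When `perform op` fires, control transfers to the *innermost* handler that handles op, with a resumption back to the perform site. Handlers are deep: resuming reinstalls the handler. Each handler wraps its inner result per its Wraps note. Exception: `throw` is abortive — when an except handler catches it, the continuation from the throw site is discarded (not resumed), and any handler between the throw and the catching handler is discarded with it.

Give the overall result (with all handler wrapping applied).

Answer: [(5, 1), (10, 6), (8, 4)]

Evaluation trace:
choose[1, 6, 4] @ H2
  branch[0] choose=1:
    put(1) @ H1 ⇒ s:=1
    H0 returns 5
    H1 returns (5, 1)
    H2 returns [(5, 1)]
  branch[1] choose=6:
    put(6) @ H1 ⇒ s:=6
    H0 returns 10
    H1 returns (10, 6)
    H2 returns [(10, 6)]
  branch[2] choose=4:
    put(4) @ H1 ⇒ s:=4
    H0 returns 8
    H1 returns (8, 4)
    H2 returns [(8, 4)]
= [(5, 1), (10, 6), (8, 4)]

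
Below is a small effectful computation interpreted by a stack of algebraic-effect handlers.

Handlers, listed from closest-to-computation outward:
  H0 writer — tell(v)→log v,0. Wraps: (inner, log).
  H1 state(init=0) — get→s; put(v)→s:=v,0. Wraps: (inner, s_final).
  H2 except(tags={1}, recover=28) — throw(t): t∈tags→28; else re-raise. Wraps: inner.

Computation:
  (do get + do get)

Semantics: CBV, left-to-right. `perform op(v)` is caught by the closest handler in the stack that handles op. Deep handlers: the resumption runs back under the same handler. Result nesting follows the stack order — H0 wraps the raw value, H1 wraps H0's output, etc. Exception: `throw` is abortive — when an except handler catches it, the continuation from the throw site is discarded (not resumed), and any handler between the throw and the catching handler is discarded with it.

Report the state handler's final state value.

Answer: 0

Evaluation trace:
get @ H1 ⇒ 0
get @ H1 ⇒ 0
H0 returns (0, ())
H1 returns ((0, ()), 0)
H2 returns ((0, ()), 0)
= ((0, ()), 0)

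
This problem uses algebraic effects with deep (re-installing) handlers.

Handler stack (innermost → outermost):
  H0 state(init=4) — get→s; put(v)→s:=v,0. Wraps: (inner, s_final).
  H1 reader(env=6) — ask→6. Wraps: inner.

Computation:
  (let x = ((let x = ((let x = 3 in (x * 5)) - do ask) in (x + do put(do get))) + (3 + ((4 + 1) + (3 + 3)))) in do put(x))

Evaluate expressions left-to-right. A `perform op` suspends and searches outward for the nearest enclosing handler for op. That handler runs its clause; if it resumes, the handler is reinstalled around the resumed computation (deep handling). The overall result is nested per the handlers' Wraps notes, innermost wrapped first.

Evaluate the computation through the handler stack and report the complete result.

Answer: (0, 23)

Evaluation trace:
ask @ H1 ⇒ 6
get @ H0 ⇒ 4
put(4) @ H0 ⇒ s:=4
put(23) @ H0 ⇒ s:=23
H0 returns (0, 23)
H1 returns (0, 23)
= (0, 23)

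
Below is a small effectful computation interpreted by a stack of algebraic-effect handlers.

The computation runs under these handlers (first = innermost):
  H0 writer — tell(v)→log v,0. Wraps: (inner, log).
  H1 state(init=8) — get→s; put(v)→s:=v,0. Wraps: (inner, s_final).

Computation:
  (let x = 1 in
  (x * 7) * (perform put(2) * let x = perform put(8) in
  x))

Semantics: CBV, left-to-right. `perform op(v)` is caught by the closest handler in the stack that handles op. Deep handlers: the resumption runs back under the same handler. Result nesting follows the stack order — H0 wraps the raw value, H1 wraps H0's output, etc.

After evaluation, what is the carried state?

Evaluation trace:
put(2) @ H1 ⇒ s:=2
put(8) @ H1 ⇒ s:=8
H0 returns (0, ())
H1 returns ((0, ()), 8)
= ((0, ()), 8)

Answer: 8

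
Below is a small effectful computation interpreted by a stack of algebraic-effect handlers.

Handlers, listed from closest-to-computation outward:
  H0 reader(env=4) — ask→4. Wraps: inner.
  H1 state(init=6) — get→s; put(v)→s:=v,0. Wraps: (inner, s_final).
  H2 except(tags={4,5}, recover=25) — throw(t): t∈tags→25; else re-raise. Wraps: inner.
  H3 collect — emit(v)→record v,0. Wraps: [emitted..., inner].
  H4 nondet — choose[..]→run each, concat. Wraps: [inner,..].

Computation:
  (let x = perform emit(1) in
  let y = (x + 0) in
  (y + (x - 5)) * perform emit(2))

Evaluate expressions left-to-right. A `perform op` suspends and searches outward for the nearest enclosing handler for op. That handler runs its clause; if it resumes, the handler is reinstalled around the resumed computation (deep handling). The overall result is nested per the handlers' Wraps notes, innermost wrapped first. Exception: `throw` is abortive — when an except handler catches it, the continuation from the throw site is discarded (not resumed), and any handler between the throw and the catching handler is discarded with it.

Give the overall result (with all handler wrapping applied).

Step-by-step:
emit(1) @ H3 ⇒ out+=1
emit(2) @ H3 ⇒ out+=2
H0 returns 0
H1 returns (0, 6)
H2 returns (0, 6)
H3 returns [1, 2, (0, 6)]
H4 returns [[1, 2, (0, 6)]]
= [[1, 2, (0, 6)]]

Answer: [[1, 2, (0, 6)]]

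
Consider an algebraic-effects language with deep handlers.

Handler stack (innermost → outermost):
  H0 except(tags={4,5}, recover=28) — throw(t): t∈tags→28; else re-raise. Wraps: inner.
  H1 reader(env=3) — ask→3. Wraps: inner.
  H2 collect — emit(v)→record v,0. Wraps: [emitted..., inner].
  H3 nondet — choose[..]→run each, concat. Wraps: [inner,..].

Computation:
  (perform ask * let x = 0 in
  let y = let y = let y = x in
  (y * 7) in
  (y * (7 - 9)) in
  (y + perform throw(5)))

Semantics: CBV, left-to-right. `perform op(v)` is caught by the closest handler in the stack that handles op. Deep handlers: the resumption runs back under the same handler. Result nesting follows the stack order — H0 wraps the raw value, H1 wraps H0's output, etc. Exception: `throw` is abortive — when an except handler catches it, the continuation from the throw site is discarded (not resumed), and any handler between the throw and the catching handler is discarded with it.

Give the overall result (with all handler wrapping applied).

Working:
ask @ H1 ⇒ 3
throw(5) @ H0 caught ⇒ 28
H1 returns 28
H2 returns [28]
H3 returns [[28]]
= [[28]]

Answer: [[28]]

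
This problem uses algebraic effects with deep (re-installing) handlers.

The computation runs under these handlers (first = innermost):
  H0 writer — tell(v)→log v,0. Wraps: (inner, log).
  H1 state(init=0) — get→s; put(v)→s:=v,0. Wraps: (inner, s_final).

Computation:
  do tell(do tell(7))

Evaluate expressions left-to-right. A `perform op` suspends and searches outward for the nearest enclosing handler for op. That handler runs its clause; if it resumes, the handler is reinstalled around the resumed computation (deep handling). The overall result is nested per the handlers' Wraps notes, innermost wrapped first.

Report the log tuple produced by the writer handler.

Answer: (7, 0)

Step-by-step:
tell(7) @ H0 ⇒ log+=7
tell(0) @ H0 ⇒ log+=0
H0 returns (0, (7, 0))
H1 returns ((0, (7, 0)), 0)
= ((0, (7, 0)), 0)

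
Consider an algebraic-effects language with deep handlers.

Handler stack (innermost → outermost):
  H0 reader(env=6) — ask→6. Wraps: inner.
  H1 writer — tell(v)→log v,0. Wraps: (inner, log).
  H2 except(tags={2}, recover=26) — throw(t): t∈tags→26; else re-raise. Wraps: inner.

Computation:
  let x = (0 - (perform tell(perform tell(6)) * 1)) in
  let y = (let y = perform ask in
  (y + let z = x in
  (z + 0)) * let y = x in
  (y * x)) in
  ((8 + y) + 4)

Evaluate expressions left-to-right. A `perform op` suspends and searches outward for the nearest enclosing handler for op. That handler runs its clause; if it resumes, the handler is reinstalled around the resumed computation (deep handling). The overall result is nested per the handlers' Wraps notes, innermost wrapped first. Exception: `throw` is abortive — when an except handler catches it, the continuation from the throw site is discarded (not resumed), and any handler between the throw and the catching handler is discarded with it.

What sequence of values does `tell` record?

Answer: (6, 0)

Evaluation trace:
tell(6) @ H1 ⇒ log+=6
tell(0) @ H1 ⇒ log+=0
ask @ H0 ⇒ 6
H0 returns 12
H1 returns (12, (6, 0))
H2 returns (12, (6, 0))
= (12, (6, 0))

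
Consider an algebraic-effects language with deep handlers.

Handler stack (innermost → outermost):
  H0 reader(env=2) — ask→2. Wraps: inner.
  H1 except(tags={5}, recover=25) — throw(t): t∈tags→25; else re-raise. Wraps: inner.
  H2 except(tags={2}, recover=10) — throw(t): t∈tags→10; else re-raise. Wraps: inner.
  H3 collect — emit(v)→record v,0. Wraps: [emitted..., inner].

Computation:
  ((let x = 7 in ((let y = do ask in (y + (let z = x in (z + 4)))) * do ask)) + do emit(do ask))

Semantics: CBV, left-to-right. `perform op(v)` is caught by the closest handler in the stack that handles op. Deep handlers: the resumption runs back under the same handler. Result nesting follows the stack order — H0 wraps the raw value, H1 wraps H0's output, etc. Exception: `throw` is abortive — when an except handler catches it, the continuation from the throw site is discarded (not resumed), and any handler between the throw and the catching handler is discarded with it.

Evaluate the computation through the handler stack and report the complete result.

Answer: [2, 26]

Step-by-step:
ask @ H0 ⇒ 2
ask @ H0 ⇒ 2
ask @ H0 ⇒ 2
emit(2) @ H3 ⇒ out+=2
H0 returns 26
H1 returns 26
H2 returns 26
H3 returns [2, 26]
= [2, 26]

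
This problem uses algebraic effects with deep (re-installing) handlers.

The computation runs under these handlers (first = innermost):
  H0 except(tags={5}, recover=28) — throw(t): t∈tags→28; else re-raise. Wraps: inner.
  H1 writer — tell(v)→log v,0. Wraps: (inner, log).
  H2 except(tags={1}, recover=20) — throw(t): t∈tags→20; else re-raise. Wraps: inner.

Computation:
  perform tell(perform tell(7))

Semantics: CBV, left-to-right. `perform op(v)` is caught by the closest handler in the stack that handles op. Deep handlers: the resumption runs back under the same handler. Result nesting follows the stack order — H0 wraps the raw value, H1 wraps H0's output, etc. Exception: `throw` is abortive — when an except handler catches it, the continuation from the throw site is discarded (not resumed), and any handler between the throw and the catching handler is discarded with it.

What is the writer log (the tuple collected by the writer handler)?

Answer: (7, 0)

Step-by-step:
tell(7) @ H1 ⇒ log+=7
tell(0) @ H1 ⇒ log+=0
H0 returns 0
H1 returns (0, (7, 0))
H2 returns (0, (7, 0))
= (0, (7, 0))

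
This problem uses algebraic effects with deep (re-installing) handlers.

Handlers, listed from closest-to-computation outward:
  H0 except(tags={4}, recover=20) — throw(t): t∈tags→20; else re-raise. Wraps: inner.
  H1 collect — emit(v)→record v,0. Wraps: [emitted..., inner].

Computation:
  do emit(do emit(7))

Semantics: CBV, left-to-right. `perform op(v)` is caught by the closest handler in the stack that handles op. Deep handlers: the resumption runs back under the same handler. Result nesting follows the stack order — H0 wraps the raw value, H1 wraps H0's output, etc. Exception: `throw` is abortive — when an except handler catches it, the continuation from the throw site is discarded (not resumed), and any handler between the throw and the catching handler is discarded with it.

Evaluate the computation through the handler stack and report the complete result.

Evaluation trace:
emit(7) @ H1 ⇒ out+=7
emit(0) @ H1 ⇒ out+=0
H0 returns 0
H1 returns [7, 0, 0]
= [7, 0, 0]

Answer: [7, 0, 0]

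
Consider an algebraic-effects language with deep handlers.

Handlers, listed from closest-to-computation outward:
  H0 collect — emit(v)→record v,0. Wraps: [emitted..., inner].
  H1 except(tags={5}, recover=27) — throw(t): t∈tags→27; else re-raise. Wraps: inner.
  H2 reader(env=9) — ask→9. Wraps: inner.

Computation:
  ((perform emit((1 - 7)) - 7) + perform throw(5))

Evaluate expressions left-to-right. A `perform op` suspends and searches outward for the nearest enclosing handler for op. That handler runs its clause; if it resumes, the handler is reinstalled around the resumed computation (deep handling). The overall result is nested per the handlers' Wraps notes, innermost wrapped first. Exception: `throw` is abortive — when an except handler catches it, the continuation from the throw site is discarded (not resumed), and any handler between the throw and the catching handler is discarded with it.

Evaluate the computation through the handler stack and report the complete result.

Step-by-step:
emit(-6) @ H0 ⇒ out+=-6
throw(5) @ H1 caught ⇒ 27
H2 returns 27
= 27

Answer: 27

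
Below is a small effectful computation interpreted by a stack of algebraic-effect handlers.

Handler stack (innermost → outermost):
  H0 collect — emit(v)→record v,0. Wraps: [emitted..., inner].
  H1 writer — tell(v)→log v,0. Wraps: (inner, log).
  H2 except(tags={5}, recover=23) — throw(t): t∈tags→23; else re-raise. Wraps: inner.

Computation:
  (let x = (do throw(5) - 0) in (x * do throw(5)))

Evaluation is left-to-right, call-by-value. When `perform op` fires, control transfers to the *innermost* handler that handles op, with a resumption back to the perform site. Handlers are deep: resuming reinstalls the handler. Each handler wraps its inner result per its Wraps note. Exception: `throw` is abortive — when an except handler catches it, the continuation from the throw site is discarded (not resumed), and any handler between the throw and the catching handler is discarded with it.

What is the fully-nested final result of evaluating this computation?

Answer: 23

Step-by-step:
throw(5) @ H2 caught ⇒ 23
= 23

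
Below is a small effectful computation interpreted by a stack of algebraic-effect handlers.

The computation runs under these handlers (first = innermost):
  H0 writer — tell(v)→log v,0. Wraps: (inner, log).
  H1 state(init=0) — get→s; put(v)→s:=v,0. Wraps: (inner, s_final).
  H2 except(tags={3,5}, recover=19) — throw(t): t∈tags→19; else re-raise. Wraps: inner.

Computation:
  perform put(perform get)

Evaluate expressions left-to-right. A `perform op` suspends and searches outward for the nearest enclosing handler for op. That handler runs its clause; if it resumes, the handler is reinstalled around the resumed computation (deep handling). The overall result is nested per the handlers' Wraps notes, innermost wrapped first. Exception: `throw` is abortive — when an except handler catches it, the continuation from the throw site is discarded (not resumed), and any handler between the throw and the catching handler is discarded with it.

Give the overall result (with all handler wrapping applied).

Answer: ((0, ()), 0)

Step-by-step:
get @ H1 ⇒ 0
put(0) @ H1 ⇒ s:=0
H0 returns (0, ())
H1 returns ((0, ()), 0)
H2 returns ((0, ()), 0)
= ((0, ()), 0)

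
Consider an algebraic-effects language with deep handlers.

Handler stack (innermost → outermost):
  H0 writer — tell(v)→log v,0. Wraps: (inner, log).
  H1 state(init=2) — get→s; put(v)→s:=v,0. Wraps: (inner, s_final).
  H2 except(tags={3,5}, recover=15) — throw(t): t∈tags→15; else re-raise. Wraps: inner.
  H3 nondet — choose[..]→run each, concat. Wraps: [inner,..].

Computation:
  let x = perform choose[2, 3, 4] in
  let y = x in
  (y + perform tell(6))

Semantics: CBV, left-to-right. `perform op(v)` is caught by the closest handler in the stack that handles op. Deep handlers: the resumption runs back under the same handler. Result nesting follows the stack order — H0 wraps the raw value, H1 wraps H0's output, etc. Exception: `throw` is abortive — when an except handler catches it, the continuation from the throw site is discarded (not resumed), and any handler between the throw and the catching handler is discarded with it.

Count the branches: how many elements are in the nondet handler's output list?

Step-by-step:
choose[2, 3, 4] @ H3
  branch[0] choose=2:
    tell(6) @ H0 ⇒ log+=6
    H0 returns (2, (6))
    H1 returns ((2, (6)), 2)
    H2 returns ((2, (6)), 2)
    H3 returns [((2, (6)), 2)]
  branch[1] choose=3:
    tell(6) @ H0 ⇒ log+=6
    H0 returns (3, (6))
    H1 returns ((3, (6)), 2)
    H2 returns ((3, (6)), 2)
    H3 returns [((3, (6)), 2)]
  branch[2] choose=4:
    tell(6) @ H0 ⇒ log+=6
    H0 returns (4, (6))
    H1 returns ((4, (6)), 2)
    H2 returns ((4, (6)), 2)
    H3 returns [((4, (6)), 2)]
= [((2, (6)), 2), ((3, (6)), 2), ((4, (6)), 2)]

Answer: 3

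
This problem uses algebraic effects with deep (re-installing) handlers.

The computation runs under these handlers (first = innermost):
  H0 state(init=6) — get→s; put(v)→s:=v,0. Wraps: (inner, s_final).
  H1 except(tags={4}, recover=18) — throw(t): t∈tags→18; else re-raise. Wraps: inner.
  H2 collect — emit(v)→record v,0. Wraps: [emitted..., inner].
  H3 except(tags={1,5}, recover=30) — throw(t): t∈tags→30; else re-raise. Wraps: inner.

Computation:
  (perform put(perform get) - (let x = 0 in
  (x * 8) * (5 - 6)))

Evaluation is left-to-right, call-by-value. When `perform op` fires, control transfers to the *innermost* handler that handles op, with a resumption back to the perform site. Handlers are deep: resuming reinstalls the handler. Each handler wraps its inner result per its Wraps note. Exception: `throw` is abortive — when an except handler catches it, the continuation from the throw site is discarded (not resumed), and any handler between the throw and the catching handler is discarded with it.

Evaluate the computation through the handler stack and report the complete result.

Answer: [(0, 6)]

Step-by-step:
get @ H0 ⇒ 6
put(6) @ H0 ⇒ s:=6
H0 returns (0, 6)
H1 returns (0, 6)
H2 returns [(0, 6)]
H3 returns [(0, 6)]
= [(0, 6)]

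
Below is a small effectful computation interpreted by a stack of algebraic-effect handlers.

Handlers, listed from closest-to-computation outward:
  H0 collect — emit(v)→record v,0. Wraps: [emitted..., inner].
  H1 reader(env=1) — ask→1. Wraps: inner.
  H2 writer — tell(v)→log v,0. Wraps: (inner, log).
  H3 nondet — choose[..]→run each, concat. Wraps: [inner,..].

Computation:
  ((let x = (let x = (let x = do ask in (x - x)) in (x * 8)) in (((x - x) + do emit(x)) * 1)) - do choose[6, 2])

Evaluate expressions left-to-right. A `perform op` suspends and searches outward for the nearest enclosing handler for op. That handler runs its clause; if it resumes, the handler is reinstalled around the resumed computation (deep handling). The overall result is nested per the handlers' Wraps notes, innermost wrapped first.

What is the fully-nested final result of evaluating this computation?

Answer: [([0, -6], ()), ([0, -2], ())]

Step-by-step:
ask @ H1 ⇒ 1
emit(0) @ H0 ⇒ out+=0
choose[6, 2] @ H3
  branch[0] choose=6:
    H0 returns [0, -6]
    H1 returns [0, -6]
    H2 returns ([0, -6], ())
    H3 returns [([0, -6], ())]
  branch[1] choose=2:
    H0 returns [0, -2]
    H1 returns [0, -2]
    H2 returns ([0, -2], ())
    H3 returns [([0, -2], ())]
= [([0, -6], ()), ([0, -2], ())]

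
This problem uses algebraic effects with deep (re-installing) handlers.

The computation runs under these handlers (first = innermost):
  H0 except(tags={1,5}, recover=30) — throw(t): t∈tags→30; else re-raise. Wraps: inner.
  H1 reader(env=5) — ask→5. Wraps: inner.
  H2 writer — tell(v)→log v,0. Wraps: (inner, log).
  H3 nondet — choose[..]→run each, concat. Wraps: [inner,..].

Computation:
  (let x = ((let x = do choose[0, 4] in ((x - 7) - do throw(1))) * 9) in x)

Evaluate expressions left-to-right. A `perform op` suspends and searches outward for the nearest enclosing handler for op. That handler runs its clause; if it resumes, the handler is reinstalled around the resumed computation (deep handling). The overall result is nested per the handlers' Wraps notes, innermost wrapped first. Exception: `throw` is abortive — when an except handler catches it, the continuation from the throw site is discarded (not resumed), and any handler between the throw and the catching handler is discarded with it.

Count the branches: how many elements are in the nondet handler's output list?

Answer: 2

Step-by-step:
choose[0, 4] @ H3
  branch[0] choose=0:
    throw(1) @ H0 caught ⇒ 30
    H1 returns 30
    H2 returns (30, ())
    H3 returns [(30, ())]
  branch[1] choose=4:
    throw(1) @ H0 caught ⇒ 30
    H1 returns 30
    H2 returns (30, ())
    H3 returns [(30, ())]
= [(30, ()), (30, ())]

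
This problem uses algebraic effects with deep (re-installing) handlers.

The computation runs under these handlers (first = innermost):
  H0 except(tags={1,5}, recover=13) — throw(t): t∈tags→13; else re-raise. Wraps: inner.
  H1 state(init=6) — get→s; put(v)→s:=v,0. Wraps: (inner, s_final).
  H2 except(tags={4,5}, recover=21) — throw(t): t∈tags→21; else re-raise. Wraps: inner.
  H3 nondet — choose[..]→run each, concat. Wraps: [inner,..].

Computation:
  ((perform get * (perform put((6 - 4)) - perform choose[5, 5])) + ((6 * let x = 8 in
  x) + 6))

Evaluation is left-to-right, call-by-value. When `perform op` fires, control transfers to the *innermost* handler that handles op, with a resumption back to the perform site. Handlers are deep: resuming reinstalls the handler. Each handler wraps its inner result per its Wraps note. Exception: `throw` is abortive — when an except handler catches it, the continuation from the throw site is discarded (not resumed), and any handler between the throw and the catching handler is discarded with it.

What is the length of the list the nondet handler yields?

Answer: 2

Working:
get @ H1 ⇒ 6
put(2) @ H1 ⇒ s:=2
choose[5, 5] @ H3
  branch[0] choose=5:
    H0 returns 24
    H1 returns (24, 2)
    H2 returns (24, 2)
    H3 returns [(24, 2)]
  branch[1] choose=5:
    H0 returns 24
    H1 returns (24, 2)
    H2 returns (24, 2)
    H3 returns [(24, 2)]
= [(24, 2), (24, 2)]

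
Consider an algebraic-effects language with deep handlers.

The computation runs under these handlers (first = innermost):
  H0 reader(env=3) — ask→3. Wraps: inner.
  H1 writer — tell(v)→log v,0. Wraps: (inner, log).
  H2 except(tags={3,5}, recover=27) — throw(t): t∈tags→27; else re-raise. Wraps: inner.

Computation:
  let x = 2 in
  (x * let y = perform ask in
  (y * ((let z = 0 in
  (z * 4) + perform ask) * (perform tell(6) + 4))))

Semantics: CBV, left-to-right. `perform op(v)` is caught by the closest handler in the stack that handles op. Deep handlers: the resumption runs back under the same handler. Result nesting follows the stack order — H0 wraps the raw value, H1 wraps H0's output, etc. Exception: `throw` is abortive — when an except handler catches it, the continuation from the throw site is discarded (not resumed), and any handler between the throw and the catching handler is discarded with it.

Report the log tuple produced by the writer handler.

Answer: (6)

Evaluation trace:
ask @ H0 ⇒ 3
ask @ H0 ⇒ 3
tell(6) @ H1 ⇒ log+=6
H0 returns 72
H1 returns (72, (6))
H2 returns (72, (6))
= (72, (6))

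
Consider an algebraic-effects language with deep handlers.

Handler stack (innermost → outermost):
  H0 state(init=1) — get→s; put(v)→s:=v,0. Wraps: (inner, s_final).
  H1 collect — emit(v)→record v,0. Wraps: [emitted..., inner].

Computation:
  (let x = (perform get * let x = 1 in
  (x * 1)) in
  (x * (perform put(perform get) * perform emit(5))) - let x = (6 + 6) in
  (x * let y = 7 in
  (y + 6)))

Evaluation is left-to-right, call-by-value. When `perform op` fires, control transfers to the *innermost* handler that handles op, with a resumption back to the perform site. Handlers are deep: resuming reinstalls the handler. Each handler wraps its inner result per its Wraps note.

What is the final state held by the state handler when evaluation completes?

Working:
get @ H0 ⇒ 1
get @ H0 ⇒ 1
put(1) @ H0 ⇒ s:=1
emit(5) @ H1 ⇒ out+=5
H0 returns (-156, 1)
H1 returns [5, (-156, 1)]
= [5, (-156, 1)]

Answer: 1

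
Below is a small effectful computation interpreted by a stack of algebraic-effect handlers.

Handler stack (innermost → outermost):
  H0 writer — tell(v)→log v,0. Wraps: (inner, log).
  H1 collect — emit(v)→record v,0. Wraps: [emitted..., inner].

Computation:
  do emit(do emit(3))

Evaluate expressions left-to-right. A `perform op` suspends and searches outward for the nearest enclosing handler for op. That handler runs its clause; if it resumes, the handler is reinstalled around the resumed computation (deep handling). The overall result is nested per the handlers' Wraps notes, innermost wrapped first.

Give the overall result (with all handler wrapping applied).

Step-by-step:
emit(3) @ H1 ⇒ out+=3
emit(0) @ H1 ⇒ out+=0
H0 returns (0, ())
H1 returns [3, 0, (0, ())]
= [3, 0, (0, ())]

Answer: [3, 0, (0, ())]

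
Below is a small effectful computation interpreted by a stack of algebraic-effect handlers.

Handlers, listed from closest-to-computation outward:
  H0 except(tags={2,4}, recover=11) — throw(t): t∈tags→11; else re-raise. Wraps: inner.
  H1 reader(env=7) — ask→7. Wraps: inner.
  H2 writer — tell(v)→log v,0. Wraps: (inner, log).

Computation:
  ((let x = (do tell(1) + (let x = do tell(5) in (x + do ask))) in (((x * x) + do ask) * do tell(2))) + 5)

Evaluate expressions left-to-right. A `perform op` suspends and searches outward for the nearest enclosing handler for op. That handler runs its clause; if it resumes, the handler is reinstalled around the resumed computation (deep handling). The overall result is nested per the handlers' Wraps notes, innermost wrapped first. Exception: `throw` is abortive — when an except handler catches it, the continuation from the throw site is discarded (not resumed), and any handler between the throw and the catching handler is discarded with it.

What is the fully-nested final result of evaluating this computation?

Answer: (5, (1, 5, 2))

Evaluation trace:
tell(1) @ H2 ⇒ log+=1
tell(5) @ H2 ⇒ log+=5
ask @ H1 ⇒ 7
ask @ H1 ⇒ 7
tell(2) @ H2 ⇒ log+=2
H0 returns 5
H1 returns 5
H2 returns (5, (1, 5, 2))
= (5, (1, 5, 2))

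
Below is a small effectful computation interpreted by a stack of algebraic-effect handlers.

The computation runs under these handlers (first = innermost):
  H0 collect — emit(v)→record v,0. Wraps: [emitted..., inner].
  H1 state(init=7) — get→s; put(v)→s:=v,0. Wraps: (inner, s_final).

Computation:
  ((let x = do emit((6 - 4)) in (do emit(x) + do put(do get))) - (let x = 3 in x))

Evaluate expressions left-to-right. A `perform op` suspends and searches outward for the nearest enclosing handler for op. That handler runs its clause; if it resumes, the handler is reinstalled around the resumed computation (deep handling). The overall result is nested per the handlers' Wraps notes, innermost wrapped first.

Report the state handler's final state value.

Step-by-step:
emit(2) @ H0 ⇒ out+=2
emit(0) @ H0 ⇒ out+=0
get @ H1 ⇒ 7
put(7) @ H1 ⇒ s:=7
H0 returns [2, 0, -3]
H1 returns ([2, 0, -3], 7)
= ([2, 0, -3], 7)

Answer: 7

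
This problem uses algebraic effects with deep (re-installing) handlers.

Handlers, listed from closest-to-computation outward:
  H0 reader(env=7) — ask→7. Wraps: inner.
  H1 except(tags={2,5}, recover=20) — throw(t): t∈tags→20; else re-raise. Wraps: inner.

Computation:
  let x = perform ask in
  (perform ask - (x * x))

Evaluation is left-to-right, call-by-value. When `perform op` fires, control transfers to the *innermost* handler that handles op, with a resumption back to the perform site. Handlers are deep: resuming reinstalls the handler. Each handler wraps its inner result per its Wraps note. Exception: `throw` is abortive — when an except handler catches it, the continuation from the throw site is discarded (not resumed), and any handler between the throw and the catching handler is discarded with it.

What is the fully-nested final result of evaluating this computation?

Answer: -42

Evaluation trace:
ask @ H0 ⇒ 7
ask @ H0 ⇒ 7
H0 returns -42
H1 returns -42
= -42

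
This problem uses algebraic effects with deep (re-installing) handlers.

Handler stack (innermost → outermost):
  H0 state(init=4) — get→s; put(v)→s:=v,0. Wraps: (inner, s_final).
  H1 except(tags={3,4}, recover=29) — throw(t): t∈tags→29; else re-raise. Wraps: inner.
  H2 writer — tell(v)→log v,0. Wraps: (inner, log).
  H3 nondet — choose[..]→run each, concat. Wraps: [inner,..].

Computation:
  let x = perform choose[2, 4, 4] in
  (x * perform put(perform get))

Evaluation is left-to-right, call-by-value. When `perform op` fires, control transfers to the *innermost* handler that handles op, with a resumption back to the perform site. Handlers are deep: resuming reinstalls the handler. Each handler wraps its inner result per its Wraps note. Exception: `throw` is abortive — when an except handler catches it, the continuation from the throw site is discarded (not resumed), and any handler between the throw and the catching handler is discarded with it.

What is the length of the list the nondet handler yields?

Step-by-step:
choose[2, 4, 4] @ H3
  branch[0] choose=2:
    get @ H0 ⇒ 4
    put(4) @ H0 ⇒ s:=4
    H0 returns (0, 4)
    H1 returns (0, 4)
    H2 returns ((0, 4), ())
    H3 returns [((0, 4), ())]
  branch[1] choose=4:
    get @ H0 ⇒ 4
    put(4) @ H0 ⇒ s:=4
    H0 returns (0, 4)
    H1 returns (0, 4)
    H2 returns ((0, 4), ())
    H3 returns [((0, 4), ())]
  branch[2] choose=4:
    get @ H0 ⇒ 4
    put(4) @ H0 ⇒ s:=4
    H0 returns (0, 4)
    H1 returns (0, 4)
    H2 returns ((0, 4), ())
    H3 returns [((0, 4), ())]
= [((0, 4), ()), ((0, 4), ()), ((0, 4), ())]

Answer: 3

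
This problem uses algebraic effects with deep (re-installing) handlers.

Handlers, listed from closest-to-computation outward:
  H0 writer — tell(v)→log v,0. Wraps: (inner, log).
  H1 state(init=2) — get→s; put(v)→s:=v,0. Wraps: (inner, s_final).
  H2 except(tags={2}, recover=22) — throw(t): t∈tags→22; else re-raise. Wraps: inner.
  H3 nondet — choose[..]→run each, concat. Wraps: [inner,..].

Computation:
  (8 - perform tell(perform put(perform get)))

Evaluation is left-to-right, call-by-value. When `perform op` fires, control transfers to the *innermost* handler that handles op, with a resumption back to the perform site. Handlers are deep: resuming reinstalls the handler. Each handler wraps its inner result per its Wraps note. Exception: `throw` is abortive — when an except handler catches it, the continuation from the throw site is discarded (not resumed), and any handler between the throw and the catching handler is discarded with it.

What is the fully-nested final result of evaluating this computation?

Answer: [((8, (0)), 2)]

Working:
get @ H1 ⇒ 2
put(2) @ H1 ⇒ s:=2
tell(0) @ H0 ⇒ log+=0
H0 returns (8, (0))
H1 returns ((8, (0)), 2)
H2 returns ((8, (0)), 2)
H3 returns [((8, (0)), 2)]
= [((8, (0)), 2)]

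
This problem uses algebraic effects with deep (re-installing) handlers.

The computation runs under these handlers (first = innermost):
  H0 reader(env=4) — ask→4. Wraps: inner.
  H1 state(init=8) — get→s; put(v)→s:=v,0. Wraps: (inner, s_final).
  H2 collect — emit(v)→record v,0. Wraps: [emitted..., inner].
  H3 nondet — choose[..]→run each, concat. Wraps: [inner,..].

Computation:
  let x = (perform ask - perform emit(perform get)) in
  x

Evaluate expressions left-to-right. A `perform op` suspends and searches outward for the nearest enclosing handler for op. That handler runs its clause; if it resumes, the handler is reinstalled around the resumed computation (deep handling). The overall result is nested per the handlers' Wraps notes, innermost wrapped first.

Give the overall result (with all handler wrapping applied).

Answer: [[8, (4, 8)]]

Evaluation trace:
ask @ H0 ⇒ 4
get @ H1 ⇒ 8
emit(8) @ H2 ⇒ out+=8
H0 returns 4
H1 returns (4, 8)
H2 returns [8, (4, 8)]
H3 returns [[8, (4, 8)]]
= [[8, (4, 8)]]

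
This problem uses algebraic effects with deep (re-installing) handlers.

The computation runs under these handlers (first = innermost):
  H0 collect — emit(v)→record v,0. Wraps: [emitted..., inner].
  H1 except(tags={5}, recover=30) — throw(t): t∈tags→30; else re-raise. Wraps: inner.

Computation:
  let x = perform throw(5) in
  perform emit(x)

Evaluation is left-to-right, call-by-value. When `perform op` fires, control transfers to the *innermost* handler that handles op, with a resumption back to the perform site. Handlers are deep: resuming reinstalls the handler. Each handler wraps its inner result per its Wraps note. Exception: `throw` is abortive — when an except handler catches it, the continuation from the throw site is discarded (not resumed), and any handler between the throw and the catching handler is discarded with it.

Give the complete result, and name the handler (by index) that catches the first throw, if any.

Working:
throw(5) @ H1 caught ⇒ 30
= 30

Answer: 30 ; first throw caught by: H1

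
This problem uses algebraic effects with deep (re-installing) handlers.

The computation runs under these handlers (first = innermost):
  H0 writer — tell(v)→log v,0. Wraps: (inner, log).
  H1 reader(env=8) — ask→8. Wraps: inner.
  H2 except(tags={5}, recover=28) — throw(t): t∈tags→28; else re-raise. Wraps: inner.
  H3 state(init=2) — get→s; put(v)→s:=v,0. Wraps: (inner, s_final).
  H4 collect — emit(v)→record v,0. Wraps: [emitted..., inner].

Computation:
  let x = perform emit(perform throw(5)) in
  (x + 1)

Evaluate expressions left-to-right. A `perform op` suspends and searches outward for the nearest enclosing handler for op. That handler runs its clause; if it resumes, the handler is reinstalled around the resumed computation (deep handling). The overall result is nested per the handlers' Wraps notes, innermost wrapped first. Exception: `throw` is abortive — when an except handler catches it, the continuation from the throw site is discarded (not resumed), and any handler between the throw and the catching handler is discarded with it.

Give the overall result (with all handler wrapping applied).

Answer: [(28, 2)]

Working:
throw(5) @ H2 caught ⇒ 28
H3 returns (28, 2)
H4 returns [(28, 2)]
= [(28, 2)]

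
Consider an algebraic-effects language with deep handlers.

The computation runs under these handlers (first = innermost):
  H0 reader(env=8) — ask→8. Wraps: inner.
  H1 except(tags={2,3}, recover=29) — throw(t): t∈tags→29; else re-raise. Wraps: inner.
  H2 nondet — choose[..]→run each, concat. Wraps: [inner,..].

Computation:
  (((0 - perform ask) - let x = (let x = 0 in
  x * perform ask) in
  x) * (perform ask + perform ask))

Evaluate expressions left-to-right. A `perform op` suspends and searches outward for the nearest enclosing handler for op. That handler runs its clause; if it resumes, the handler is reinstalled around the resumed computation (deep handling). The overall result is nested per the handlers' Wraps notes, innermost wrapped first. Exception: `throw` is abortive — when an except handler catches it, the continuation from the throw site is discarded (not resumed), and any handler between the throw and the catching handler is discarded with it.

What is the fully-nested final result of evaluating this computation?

Answer: [-128]

Evaluation trace:
ask @ H0 ⇒ 8
ask @ H0 ⇒ 8
ask @ H0 ⇒ 8
ask @ H0 ⇒ 8
H0 returns -128
H1 returns -128
H2 returns [-128]
= [-128]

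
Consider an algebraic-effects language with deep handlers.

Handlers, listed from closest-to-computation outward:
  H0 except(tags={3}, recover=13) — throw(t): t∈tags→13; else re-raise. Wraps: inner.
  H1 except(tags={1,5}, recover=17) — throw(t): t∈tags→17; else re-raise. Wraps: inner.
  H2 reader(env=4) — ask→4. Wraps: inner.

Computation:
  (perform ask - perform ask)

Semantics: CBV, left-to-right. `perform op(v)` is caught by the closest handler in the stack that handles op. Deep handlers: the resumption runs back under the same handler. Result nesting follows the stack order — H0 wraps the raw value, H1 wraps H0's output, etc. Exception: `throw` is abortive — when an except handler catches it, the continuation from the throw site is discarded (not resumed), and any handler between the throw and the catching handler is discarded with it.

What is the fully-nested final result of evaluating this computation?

Answer: 0

Working:
ask @ H2 ⇒ 4
ask @ H2 ⇒ 4
H0 returns 0
H1 returns 0
H2 returns 0
= 0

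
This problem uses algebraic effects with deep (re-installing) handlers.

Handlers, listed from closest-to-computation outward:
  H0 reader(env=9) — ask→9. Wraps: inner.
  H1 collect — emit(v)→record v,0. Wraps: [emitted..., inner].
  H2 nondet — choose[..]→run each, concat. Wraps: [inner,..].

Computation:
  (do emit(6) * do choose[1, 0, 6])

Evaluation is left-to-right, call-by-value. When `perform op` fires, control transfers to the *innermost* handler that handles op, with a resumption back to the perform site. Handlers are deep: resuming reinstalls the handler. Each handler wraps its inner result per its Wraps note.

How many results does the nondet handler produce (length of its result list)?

Working:
emit(6) @ H1 ⇒ out+=6
choose[1, 0, 6] @ H2
  branch[0] choose=1:
    H0 returns 0
    H1 returns [6, 0]
    H2 returns [[6, 0]]
  branch[1] choose=0:
    H0 returns 0
    H1 returns [6, 0]
    H2 returns [[6, 0]]
  branch[2] choose=6:
    H0 returns 0
    H1 returns [6, 0]
    H2 returns [[6, 0]]
= [[6, 0], [6, 0], [6, 0]]

Answer: 3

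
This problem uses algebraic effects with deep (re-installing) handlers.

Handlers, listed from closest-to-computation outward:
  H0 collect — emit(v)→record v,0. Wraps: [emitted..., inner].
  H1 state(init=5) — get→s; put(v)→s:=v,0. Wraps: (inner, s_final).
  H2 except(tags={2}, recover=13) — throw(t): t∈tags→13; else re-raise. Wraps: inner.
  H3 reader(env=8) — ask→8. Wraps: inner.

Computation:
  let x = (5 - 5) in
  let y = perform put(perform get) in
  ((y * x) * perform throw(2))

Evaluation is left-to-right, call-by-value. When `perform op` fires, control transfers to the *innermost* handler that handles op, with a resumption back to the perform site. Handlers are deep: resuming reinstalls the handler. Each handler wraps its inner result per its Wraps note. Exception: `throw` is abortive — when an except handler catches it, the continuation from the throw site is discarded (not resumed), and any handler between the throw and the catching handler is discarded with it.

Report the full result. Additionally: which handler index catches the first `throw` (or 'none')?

Answer: 13 ; first throw caught by: H2

Working:
get @ H1 ⇒ 5
put(5) @ H1 ⇒ s:=5
throw(2) @ H2 caught ⇒ 13
H3 returns 13
= 13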